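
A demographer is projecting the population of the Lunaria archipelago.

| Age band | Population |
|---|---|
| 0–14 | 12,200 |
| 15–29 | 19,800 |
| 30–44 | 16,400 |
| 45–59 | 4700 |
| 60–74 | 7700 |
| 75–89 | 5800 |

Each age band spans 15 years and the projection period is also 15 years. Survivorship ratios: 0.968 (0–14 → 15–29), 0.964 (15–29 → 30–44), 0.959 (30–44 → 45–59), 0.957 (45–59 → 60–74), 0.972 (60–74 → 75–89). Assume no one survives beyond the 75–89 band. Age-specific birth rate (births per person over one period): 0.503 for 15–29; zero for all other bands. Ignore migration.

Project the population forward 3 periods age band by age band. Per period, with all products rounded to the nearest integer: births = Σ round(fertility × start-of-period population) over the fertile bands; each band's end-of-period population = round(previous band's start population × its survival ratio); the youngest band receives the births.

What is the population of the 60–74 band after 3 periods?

17517

— Period 1 —
Births: 19800 * 0.503 = 9959
15–29: 12200 * 0.968 = 11810
30–44: 19800 * 0.964 = 19087
45–59: 16400 * 0.959 = 15728
60–74: 4700 * 0.957 = 4498
75–89: 7700 * 0.972 = 7484
End of period: [9959, 11810, 19087, 15728, 4498, 7484]
— Period 2 —
Births: 11810 * 0.503 = 5940
15–29: 9959 * 0.968 = 9640
30–44: 11810 * 0.964 = 11385
45–59: 19087 * 0.959 = 18304
60–74: 15728 * 0.957 = 15052
75–89: 4498 * 0.972 = 4372
End of period: [5940, 9640, 11385, 18304, 15052, 4372]
— Period 3 —
Births: 9640 * 0.503 = 4849
15–29: 5940 * 0.968 = 5750
30–44: 9640 * 0.964 = 9293
45–59: 11385 * 0.959 = 10918
60–74: 18304 * 0.957 = 17517
75–89: 15052 * 0.972 = 14631
End of period: [4849, 5750, 9293, 10918, 17517, 14631]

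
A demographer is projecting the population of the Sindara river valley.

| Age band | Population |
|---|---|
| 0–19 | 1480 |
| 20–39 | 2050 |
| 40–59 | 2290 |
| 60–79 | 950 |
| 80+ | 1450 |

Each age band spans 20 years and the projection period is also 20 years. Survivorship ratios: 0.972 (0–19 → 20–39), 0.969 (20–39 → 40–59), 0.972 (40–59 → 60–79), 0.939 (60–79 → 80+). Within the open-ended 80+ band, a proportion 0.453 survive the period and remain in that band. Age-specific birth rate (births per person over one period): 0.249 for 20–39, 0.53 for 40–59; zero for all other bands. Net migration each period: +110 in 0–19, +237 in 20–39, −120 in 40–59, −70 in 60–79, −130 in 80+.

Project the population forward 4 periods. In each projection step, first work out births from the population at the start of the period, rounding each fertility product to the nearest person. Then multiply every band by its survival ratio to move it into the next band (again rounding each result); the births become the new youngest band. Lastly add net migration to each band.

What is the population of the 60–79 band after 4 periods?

Period 1:
Births: 2050 * 0.249 = 510  |  2290 * 0.53 = 1214 → 1724
20–39: 1480 * 0.972 = 1439
40–59: 2050 * 0.969 = 1986
60–79: 2290 * 0.972 = 2226
80+: 950 * 0.939 + 1450 * 0.453 = 892 + 657 = 1549
Net migration: 0–19 + 110 → 1834; 20–39 + 237 → 1676; 40–59 − 120 → 1866; 60–79 − 70 → 2156; 80+ − 130 → 1419
Giving 1834 / 1676 / 1866 / 2156 / 1419.
Period 2:
Births: 1676 * 0.249 = 417  |  1866 * 0.53 = 989 → 1406
20–39: 1834 * 0.972 = 1783
40–59: 1676 * 0.969 = 1624
60–79: 1866 * 0.972 = 1814
80+: 2156 * 0.939 + 1419 * 0.453 = 2024 + 643 = 2667
Net migration: 0–19 + 110 → 1516; 20–39 + 237 → 2020; 40–59 − 120 → 1504; 60–79 − 70 → 1744; 80+ − 130 → 2537
Giving 1516 / 2020 / 1504 / 1744 / 2537.
Period 3:
Births: 2020 * 0.249 = 503  |  1504 * 0.53 = 797 → 1300
20–39: 1516 * 0.972 = 1474
40–59: 2020 * 0.969 = 1957
60–79: 1504 * 0.972 = 1462
80+: 1744 * 0.939 + 2537 * 0.453 = 1638 + 1149 = 2787
Net migration: 0–19 + 110 → 1410; 20–39 + 237 → 1711; 40–59 − 120 → 1837; 60–79 − 70 → 1392; 80+ − 130 → 2657
Giving 1410 / 1711 / 1837 / 1392 / 2657.
Period 4:
Births: 1711 * 0.249 = 426  |  1837 * 0.53 = 974 → 1400
20–39: 1410 * 0.972 = 1371
40–59: 1711 * 0.969 = 1658
60–79: 1837 * 0.972 = 1786
80+: 1392 * 0.939 + 2657 * 0.453 = 1307 + 1204 = 2511
Net migration: 0–19 + 110 → 1510; 20–39 + 237 → 1608; 40–59 − 120 → 1538; 60–79 − 70 → 1716; 80+ − 130 → 2381
Giving 1510 / 1608 / 1538 / 1716 / 2381.

1716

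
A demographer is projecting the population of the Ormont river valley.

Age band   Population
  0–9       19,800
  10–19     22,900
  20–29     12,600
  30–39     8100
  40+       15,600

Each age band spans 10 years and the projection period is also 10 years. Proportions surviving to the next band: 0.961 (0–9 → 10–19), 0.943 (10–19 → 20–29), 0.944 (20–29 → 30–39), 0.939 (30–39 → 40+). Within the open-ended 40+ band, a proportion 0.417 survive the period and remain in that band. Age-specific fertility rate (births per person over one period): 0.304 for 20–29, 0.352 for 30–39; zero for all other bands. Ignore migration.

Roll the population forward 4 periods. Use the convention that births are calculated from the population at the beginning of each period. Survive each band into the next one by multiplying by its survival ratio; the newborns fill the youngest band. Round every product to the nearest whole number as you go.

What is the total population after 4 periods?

62252

(Bands numbered youngest = 1 to oldest = 5.)
After projecting period 1:
Births: 12600 × 0.304 = 3830, 8100 × 0.352 = 2851 → 6681
Band 2: 19800 × 0.961 = 19028
Band 3: 22900 × 0.943 = 21595
Band 4: 12600 × 0.944 = 11894
Band 5: 8100 × 0.939 + 15600 × 0.417 = 7606 + 6505 = 14111
Giving 6681 / 19028 / 21595 / 11894 / 14111.
After projecting period 2:
Births: 21595 × 0.304 = 6565, 11894 × 0.352 = 4187 → 10752
Band 2: 6681 × 0.961 = 6420
Band 3: 19028 × 0.943 = 17943
Band 4: 21595 × 0.944 = 20386
Band 5: 11894 × 0.939 + 14111 × 0.417 = 11168 + 5884 = 17052
Giving 10752 / 6420 / 17943 / 20386 / 17052.
After projecting period 3:
Births: 17943 × 0.304 = 5455, 20386 × 0.352 = 7176 → 12631
Band 2: 10752 × 0.961 = 10333
Band 3: 6420 × 0.943 = 6054
Band 4: 17943 × 0.944 = 16938
Band 5: 20386 × 0.939 + 17052 × 0.417 = 19142 + 7111 = 26253
Giving 12631 / 10333 / 6054 / 16938 / 26253.
After projecting period 4:
Births: 6054 × 0.304 = 1840, 16938 × 0.352 = 5962 → 7802
Band 2: 12631 × 0.961 = 12138
Band 3: 10333 × 0.943 = 9744
Band 4: 6054 × 0.944 = 5715
Band 5: 16938 × 0.939 + 26253 × 0.417 = 15905 + 10948 = 26853
Giving 7802 / 12138 / 9744 / 5715 / 26853.
Total after period 4: 7802 + 12138 + 9744 + 5715 + 26853 = 62252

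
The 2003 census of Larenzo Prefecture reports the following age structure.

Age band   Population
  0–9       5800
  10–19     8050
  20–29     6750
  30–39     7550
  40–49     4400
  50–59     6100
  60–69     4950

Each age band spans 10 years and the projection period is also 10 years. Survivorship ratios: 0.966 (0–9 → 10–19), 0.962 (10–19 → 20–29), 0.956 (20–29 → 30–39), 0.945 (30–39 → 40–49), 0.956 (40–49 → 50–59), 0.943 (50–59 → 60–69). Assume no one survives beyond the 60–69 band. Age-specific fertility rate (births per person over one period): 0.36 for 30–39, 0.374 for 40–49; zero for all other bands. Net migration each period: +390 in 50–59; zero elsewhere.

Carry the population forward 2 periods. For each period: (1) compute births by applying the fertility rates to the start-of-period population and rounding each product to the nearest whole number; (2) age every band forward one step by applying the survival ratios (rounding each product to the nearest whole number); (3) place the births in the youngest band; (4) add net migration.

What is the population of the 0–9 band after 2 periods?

4991

[period 1]
Births: 7550 * 0.36 = 2718, 4400 * 0.374 = 1646 → 4364
10–19: 5800 * 0.966 = 5603
20–29: 8050 * 0.962 = 7744
30–39: 6750 * 0.956 = 6453
40–49: 7550 * 0.945 = 7135
50–59: 4400 * 0.956 = 4206
60–69: 6100 * 0.943 = 5752
Net migration: 50–59 + 390 → 4596
Population now: 0–9=4364, 10–19=5603, 20–29=7744, 30–39=6453, 40–49=7135, 50–59=4596, 60–69=5752
[period 2]
Births: 6453 * 0.36 = 2323, 7135 * 0.374 = 2668 → 4991
10–19: 4364 * 0.966 = 4216
20–29: 5603 * 0.962 = 5390
30–39: 7744 * 0.956 = 7403
40–49: 6453 * 0.945 = 6098
50–59: 7135 * 0.956 = 6821
60–69: 4596 * 0.943 = 4334
Net migration: 50–59 + 390 → 7211
Population now: 0–9=4991, 10–19=4216, 20–29=5390, 30–39=7403, 40–49=6098, 50–59=7211, 60–69=4334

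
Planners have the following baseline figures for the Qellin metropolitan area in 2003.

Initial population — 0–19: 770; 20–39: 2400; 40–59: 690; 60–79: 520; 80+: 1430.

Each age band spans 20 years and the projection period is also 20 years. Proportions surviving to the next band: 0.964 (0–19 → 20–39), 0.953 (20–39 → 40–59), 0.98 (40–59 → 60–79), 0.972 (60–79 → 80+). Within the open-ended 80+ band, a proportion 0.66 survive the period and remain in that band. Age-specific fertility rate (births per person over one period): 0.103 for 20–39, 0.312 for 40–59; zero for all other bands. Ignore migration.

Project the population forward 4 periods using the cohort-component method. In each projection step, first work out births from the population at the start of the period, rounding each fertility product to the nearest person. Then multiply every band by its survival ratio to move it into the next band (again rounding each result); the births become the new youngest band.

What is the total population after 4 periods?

Call the bands 1 to 5, youngest first.
[period 1]
Births: 2400 × 0.103 = 247  |  690 × 0.312 = 215 ⇒ total 462
Band 2: 770 × 0.964 = 742
Band 3: 2400 × 0.953 = 2287
Band 4: 690 × 0.98 = 676
Band 5: 520 × 0.972 + 1430 × 0.66 = 505 + 944 = 1449
Population now: 0–19=462, 20–39=742, 40–59=2287, 60–79=676, 80+=1449
[period 2]
Births: 742 × 0.103 = 76  |  2287 × 0.312 = 714 ⇒ total 790
Band 2: 462 × 0.964 = 445
Band 3: 742 × 0.953 = 707
Band 4: 2287 × 0.98 = 2241
Band 5: 676 × 0.972 + 1449 × 0.66 = 657 + 956 = 1613
Population now: 0–19=790, 20–39=445, 40–59=707, 60–79=2241, 80+=1613
[period 3]
Births: 445 × 0.103 = 46  |  707 × 0.312 = 221 ⇒ total 267
Band 2: 790 × 0.964 = 762
Band 3: 445 × 0.953 = 424
Band 4: 707 × 0.98 = 693
Band 5: 2241 × 0.972 + 1613 × 0.66 = 2178 + 1065 = 3243
Population now: 0–19=267, 20–39=762, 40–59=424, 60–79=693, 80+=3243
[period 4]
Births: 762 × 0.103 = 78  |  424 × 0.312 = 132 ⇒ total 210
Band 2: 267 × 0.964 = 257
Band 3: 762 × 0.953 = 726
Band 4: 424 × 0.98 = 416
Band 5: 693 × 0.972 + 3243 × 0.66 = 674 + 2140 = 2814
Population now: 0–19=210, 20–39=257, 40–59=726, 60–79=416, 80+=2814
Total after period 4: 210 + 257 + 726 + 416 + 2814 = 4423

4423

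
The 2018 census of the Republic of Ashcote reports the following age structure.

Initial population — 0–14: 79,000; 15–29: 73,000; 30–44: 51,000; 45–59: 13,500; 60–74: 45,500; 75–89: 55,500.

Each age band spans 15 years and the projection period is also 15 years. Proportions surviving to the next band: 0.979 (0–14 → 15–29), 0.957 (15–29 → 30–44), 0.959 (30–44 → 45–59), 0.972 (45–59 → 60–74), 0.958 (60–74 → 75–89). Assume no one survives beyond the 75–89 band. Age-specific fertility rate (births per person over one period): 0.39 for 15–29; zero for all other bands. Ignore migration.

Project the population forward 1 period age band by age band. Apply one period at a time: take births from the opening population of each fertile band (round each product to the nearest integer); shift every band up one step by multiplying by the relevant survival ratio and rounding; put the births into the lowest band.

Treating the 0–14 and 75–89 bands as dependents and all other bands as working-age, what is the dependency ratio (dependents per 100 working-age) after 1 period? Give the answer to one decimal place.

34.4

Let band 1 be 0–14 through band 6 = 75–89.
Period 1:
Births: 73000 × 0.39 = 28470
Band 2: 79000 × 0.979 = 77341
Band 3: 73000 × 0.957 = 69861
Band 4: 51000 × 0.959 = 48909
Band 5: 13500 × 0.972 = 13122
Band 6: 45500 × 0.958 = 43589
→ [28470, 77341, 69861, 48909, 13122, 43589]
Dependents (band 0–14 + band 75–89) = 28470 + 43589 = 72059; working-age = 209233; ratio = 72059/209233 × 100 = 34.4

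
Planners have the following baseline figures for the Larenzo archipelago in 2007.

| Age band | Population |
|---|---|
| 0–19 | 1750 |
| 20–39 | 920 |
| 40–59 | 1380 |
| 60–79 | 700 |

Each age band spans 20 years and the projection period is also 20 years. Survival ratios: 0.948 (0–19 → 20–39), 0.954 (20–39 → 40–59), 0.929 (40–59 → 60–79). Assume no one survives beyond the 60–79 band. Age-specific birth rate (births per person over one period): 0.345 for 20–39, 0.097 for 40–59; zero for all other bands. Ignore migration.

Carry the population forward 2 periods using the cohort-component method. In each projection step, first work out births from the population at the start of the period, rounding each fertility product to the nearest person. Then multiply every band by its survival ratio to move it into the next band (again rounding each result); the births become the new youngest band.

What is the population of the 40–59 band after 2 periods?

Period 1.
Births: 920 × 0.345 = 317, 1380 × 0.097 = 134 → total 451
20–39: 1750 × 0.948 = 1659
40–59: 920 × 0.954 = 878
60–79: 1380 × 0.929 = 1282
→ [451, 1659, 878, 1282]
Period 2.
Births: 1659 × 0.345 = 572, 878 × 0.097 = 85 → total 657
20–39: 451 × 0.948 = 428
40–59: 1659 × 0.954 = 1583
60–79: 878 × 0.929 = 816
→ [657, 428, 1583, 816]

1583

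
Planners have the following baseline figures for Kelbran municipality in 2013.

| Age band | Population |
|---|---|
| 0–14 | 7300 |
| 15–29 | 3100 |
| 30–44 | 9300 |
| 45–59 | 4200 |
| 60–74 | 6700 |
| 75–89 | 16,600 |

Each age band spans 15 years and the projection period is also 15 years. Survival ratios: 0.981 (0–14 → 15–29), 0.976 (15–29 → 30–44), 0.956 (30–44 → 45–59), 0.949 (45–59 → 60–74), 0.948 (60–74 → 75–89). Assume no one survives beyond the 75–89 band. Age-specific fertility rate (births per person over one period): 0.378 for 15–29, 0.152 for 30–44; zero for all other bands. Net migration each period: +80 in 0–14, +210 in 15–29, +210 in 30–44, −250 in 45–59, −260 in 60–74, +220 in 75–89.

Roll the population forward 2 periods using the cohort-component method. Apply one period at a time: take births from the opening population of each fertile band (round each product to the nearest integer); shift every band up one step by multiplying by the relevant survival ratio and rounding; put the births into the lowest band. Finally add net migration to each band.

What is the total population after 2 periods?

28123

(Groups numbered youngest = 1 to oldest = 6.)
— Period 1 —
Births: 3100 * 0.378 = 1172 ; 9300 * 0.152 = 1414 → total 2586
Group 2: 7300 * 0.981 = 7161
Group 3: 3100 * 0.976 = 3026
Group 4: 9300 * 0.956 = 8891
Group 5: 4200 * 0.949 = 3986
Group 6: 6700 * 0.948 = 6352
Net migration: Group 1 + 80 → 2666; Group 2 + 210 → 7371; Group 3 + 210 → 3236; Group 4 − 250 → 8641; Group 5 − 260 → 3726; Group 6 + 220 → 6572
Population now: 0–14=2666, 15–29=7371, 30–44=3236, 45–59=8641, 60–74=3726, 75–89=6572
— Period 2 —
Births: 7371 * 0.378 = 2786 ; 3236 * 0.152 = 492 → total 3278
Group 2: 2666 * 0.981 = 2615
Group 3: 7371 * 0.976 = 7194
Group 4: 3236 * 0.956 = 3094
Group 5: 8641 * 0.949 = 8200
Group 6: 3726 * 0.948 = 3532
Net migration: Group 1 + 80 → 3358; Group 2 + 210 → 2825; Group 3 + 210 → 7404; Group 4 − 250 → 2844; Group 5 − 260 → 7940; Group 6 + 220 → 3752
Population now: 0–14=3358, 15–29=2825, 30–44=7404, 45–59=2844, 60–74=7940, 75–89=3752
Total after period 2: 3358 + 2825 + 7404 + 2844 + 7940 + 3752 = 28123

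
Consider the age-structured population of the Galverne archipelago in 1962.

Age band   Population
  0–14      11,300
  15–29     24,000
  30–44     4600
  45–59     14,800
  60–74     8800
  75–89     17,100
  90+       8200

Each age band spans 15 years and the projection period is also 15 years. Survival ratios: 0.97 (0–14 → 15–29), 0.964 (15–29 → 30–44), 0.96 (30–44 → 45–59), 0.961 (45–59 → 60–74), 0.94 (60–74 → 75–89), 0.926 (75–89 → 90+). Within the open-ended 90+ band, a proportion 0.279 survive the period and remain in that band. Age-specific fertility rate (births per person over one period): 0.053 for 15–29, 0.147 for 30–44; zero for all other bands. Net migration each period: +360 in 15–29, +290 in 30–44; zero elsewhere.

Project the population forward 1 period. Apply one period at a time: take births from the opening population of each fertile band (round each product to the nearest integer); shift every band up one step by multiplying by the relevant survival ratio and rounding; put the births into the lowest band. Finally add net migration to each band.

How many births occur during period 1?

Let group 1 be 0–14 through group 7 = 90+.
[period 1]
Births: 24000 × 0.053 = 1272 ; 4600 × 0.147 = 676 → 1948
Group 2: 11300 × 0.97 = 10961
Group 3: 24000 × 0.964 = 23136
Group 4: 4600 × 0.96 = 4416
Group 5: 14800 × 0.961 = 14223
Group 6: 8800 × 0.94 = 8272
Group 7: 17100 × 0.926 + 8200 × 0.279 = 15835 + 2288 = 18123
Net migration: Group 2 + 360 → 11321; Group 3 + 290 → 23426
End of period: [1948, 11321, 23426, 4416, 14223, 8272, 18123]

1948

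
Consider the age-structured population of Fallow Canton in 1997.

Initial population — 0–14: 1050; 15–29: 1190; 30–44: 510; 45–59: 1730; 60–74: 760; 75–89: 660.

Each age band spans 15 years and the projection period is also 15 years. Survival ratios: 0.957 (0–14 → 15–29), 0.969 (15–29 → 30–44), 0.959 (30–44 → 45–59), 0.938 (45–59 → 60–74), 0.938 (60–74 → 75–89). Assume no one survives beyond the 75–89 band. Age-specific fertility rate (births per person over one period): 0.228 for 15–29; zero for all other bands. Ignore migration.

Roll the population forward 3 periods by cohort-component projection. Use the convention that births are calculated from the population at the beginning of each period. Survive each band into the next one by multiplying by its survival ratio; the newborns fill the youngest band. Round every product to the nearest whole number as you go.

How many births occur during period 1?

Call the groups 1 to 6, youngest first.
After projecting period 1:
Births: 1190 * 0.228 = 271
Group 2: 1050 * 0.957 = 1005
Group 3: 1190 * 0.969 = 1153
Group 4: 510 * 0.959 = 489
Group 5: 1730 * 0.938 = 1623
Group 6: 760 * 0.938 = 713
Population now: 0–14=271, 15–29=1005, 30–44=1153, 45–59=489, 60–74=1623, 75–89=713

271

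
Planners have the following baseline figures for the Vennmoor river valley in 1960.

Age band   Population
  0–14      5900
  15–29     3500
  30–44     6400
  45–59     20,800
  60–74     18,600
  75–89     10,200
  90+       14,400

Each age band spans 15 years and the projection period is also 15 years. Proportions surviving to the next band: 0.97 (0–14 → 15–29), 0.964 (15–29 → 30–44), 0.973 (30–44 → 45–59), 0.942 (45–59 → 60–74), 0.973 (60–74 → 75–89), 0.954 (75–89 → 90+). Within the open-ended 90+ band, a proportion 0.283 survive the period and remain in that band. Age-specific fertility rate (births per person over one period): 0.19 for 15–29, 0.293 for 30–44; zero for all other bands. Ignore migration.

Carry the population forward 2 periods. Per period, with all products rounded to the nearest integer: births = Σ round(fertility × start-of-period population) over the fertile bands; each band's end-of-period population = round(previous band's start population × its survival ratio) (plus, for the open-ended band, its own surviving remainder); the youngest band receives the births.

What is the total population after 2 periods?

59443

[period 1]
Births: 3500 * 0.19 = 665 ; 6400 * 0.293 = 1875 → 2540
15–29: 5900 * 0.97 = 5723
30–44: 3500 * 0.964 = 3374
45–59: 6400 * 0.973 = 6227
60–74: 20800 * 0.942 = 19594
75–89: 18600 * 0.973 = 18098
90+: 10200 * 0.954 + 14400 * 0.283 = 9731 + 4075 = 13806
End of period: [2540, 5723, 3374, 6227, 19594, 18098, 13806]
[period 2]
Births: 5723 * 0.19 = 1087 ; 3374 * 0.293 = 989 → 2076
15–29: 2540 * 0.97 = 2464
30–44: 5723 * 0.964 = 5517
45–59: 3374 * 0.973 = 3283
60–74: 6227 * 0.942 = 5866
75–89: 19594 * 0.973 = 19065
90+: 18098 * 0.954 + 13806 * 0.283 = 17265 + 3907 = 21172
End of period: [2076, 2464, 5517, 3283, 5866, 19065, 21172]
Total after period 2: 2076 + 2464 + 5517 + 3283 + 5866 + 19065 + 21172 = 59443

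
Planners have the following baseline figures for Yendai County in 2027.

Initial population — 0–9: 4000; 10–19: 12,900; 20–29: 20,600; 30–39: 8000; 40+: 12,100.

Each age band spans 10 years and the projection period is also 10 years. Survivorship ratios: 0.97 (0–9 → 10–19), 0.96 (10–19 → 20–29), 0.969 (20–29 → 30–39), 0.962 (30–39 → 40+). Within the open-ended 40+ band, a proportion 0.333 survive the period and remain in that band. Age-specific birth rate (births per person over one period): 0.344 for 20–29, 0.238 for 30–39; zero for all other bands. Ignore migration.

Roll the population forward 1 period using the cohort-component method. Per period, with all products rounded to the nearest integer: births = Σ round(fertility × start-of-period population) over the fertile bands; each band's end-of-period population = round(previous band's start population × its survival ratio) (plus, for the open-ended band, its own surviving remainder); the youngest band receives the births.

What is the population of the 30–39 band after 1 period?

Let group 1 be 0–9 through group 5 = 40+.
— Period 1 —
Births: 20600 × 0.344 = 7086, 8000 × 0.238 = 1904 → 8990
Group 2: 4000 × 0.97 = 3880
Group 3: 12900 × 0.96 = 12384
Group 4: 20600 × 0.969 = 19961
Group 5: 8000 × 0.962 + 12100 × 0.333 = 7696 + 4029 = 11725
→ [8990, 3880, 12384, 19961, 11725]

19961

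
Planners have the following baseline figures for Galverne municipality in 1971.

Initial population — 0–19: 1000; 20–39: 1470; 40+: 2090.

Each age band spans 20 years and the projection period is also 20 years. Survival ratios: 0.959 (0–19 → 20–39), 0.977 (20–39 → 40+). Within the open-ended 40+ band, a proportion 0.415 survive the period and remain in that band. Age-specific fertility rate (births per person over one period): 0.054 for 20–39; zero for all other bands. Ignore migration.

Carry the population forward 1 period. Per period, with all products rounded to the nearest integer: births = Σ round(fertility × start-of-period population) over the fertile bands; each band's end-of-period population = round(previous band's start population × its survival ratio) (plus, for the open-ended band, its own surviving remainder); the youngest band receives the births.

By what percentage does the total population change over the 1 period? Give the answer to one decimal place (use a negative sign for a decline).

-26.7

[period 1]
Births: 1470 × 0.054 = 79
20–39: 1000 × 0.959 = 959
40+: 1470 × 0.977 + 2090 × 0.415 = 1436 + 867 = 2303
Population now: 0–19=79, 20–39=959, 40+=2303
Total: 4560 → 3341; change = -1219; percentage change = -26.7%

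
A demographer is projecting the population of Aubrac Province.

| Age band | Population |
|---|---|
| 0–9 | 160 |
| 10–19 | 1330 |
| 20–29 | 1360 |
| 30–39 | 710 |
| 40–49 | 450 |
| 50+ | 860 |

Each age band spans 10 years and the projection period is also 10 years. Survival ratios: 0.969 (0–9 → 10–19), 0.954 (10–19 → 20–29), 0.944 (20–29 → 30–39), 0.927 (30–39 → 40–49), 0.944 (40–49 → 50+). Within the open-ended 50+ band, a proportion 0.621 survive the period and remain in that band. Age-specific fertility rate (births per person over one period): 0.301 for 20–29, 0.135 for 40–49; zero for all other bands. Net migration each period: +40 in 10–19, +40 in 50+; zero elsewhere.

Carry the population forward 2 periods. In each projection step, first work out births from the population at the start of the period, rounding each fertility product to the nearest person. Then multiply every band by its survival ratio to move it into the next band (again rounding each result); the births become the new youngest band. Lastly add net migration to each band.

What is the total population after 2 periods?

Numbering the bands 1..6 from youngest to oldest:
Period 1:
Births: 1360 × 0.301 = 409, 450 × 0.135 = 61 → total 470
Band 2: 160 × 0.969 = 155
Band 3: 1330 × 0.954 = 1269
Band 4: 1360 × 0.944 = 1284
Band 5: 710 × 0.927 = 658
Band 6: 450 × 0.944 + 860 × 0.621 = 425 + 534 = 959
Net migration: Band 2 + 40 → 195; Band 6 + 40 → 999
Population now: 0–9=470, 10–19=195, 20–29=1269, 30–39=1284, 40–49=658, 50+=999
Period 2:
Births: 1269 × 0.301 = 382, 658 × 0.135 = 89 → total 471
Band 2: 470 × 0.969 = 455
Band 3: 195 × 0.954 = 186
Band 4: 1269 × 0.944 = 1198
Band 5: 1284 × 0.927 = 1190
Band 6: 658 × 0.944 + 999 × 0.621 = 621 + 620 = 1241
Net migration: Band 2 + 40 → 495; Band 6 + 40 → 1281
Population now: 0–9=471, 10–19=495, 20–29=186, 30–39=1198, 40–49=1190, 50+=1281
Total after period 2: 471 + 495 + 186 + 1198 + 1190 + 1281 = 4821

4821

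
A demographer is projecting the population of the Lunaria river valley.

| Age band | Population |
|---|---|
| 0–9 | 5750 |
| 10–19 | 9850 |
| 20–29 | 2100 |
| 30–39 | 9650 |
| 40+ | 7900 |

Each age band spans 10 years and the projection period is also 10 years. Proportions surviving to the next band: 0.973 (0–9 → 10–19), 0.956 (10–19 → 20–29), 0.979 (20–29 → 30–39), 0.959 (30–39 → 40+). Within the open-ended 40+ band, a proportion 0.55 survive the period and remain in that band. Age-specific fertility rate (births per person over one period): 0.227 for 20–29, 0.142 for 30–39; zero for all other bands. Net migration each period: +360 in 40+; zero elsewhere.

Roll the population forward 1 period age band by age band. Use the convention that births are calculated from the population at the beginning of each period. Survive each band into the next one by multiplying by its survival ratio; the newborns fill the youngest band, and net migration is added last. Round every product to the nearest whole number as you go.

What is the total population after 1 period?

Call the groups 1 to 5, youngest first.
[period 1]
Births: 2100 × 0.227 = 477 ; 9650 × 0.142 = 1370 ⇒ total 1847
Group 2: 5750 × 0.973 = 5595
Group 3: 9850 × 0.956 = 9417
Group 4: 2100 × 0.979 = 2056
Group 5: 9650 × 0.959 + 7900 × 0.55 = 9254 + 4345 = 13599
Net migration: Group 5 + 360 → 13959
Giving 1847 / 5595 / 9417 / 2056 / 13959.
Total after period 1: 1847 + 5595 + 9417 + 2056 + 13959 = 32874

32874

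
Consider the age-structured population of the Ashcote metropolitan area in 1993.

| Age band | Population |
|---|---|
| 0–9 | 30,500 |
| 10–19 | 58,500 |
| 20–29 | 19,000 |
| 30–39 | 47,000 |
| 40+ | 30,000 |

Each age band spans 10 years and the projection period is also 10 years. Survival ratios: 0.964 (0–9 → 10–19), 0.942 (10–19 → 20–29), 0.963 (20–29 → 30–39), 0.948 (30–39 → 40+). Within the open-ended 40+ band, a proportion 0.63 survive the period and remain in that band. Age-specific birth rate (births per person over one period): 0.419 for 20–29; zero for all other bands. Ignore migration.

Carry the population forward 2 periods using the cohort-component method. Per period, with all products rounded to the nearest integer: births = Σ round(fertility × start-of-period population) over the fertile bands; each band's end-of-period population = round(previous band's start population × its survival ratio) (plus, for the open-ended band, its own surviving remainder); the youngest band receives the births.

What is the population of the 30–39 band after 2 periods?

Period 1:
Births: 19000 × 0.419 = 7961
10–19: 30500 × 0.964 = 29402
20–29: 58500 × 0.942 = 55107
30–39: 19000 × 0.963 = 18297
40+: 47000 × 0.948 + 30000 × 0.63 = 44556 + 18900 = 63456
Giving 7961 / 29402 / 55107 / 18297 / 63456.
Period 2:
Births: 55107 × 0.419 = 23090
10–19: 7961 × 0.964 = 7674
20–29: 29402 × 0.942 = 27697
30–39: 55107 × 0.963 = 53068
40+: 18297 × 0.948 + 63456 × 0.63 = 17346 + 39977 = 57323
Giving 23090 / 7674 / 27697 / 53068 / 57323.

53068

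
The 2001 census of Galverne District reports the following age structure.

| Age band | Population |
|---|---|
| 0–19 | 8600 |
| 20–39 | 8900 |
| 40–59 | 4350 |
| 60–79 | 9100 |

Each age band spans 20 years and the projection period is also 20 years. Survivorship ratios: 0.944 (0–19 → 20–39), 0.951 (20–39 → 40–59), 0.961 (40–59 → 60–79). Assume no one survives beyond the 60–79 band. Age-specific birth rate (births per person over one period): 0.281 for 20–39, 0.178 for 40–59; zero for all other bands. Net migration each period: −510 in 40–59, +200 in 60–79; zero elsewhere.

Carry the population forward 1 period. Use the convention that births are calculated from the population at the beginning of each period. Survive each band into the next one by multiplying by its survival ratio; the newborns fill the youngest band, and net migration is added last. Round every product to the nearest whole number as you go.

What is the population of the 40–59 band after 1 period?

7954

(Groups numbered youngest = 1 to oldest = 4.)
— Period 1 —
Births: 8900 * 0.281 = 2501  |  4350 * 0.178 = 774 — total 3275
Group 2: 8600 * 0.944 = 8118
Group 3: 8900 * 0.951 = 8464
Group 4: 4350 * 0.961 = 4180
Net migration: Group 3 − 510 → 7954; Group 4 + 200 → 4380
Giving 3275 / 8118 / 7954 / 4380.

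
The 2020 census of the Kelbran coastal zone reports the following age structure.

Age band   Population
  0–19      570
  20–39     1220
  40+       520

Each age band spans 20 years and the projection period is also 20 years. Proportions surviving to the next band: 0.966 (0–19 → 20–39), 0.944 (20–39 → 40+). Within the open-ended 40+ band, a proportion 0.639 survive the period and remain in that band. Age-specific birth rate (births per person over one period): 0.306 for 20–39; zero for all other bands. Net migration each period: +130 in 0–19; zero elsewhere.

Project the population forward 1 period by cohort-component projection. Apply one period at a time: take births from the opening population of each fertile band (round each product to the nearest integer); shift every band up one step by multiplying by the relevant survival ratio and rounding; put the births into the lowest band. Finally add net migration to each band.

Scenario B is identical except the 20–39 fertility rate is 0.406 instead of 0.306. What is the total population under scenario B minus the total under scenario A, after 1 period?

122

Let band 1 be 0–19 through band 3 = 40+.
— Period 1 —
Births: 1220 * 0.306 = 373
Band 2: 570 * 0.966 = 551
Band 3: 1220 * 0.944 + 520 * 0.639 = 1152 + 332 = 1484
Net migration: Band 1 + 130 → 503
Population now: 0–19=503, 20–39=551, 40+=1484
Scenario A total after 1 period: 2538
Scenario B projection —
— Period 1 —
Births: 1220 * 0.406 = 495
Band 2: 570 * 0.966 = 551
Band 3: 1220 * 0.944 + 520 * 0.639 = 1152 + 332 = 1484
Net migration: Band 1 + 130 → 625
Population now: 0–19=625, 20–39=551, 40+=1484
Scenario B total after 1 period: 2660
Difference B − A = 2660 − 2538 = 122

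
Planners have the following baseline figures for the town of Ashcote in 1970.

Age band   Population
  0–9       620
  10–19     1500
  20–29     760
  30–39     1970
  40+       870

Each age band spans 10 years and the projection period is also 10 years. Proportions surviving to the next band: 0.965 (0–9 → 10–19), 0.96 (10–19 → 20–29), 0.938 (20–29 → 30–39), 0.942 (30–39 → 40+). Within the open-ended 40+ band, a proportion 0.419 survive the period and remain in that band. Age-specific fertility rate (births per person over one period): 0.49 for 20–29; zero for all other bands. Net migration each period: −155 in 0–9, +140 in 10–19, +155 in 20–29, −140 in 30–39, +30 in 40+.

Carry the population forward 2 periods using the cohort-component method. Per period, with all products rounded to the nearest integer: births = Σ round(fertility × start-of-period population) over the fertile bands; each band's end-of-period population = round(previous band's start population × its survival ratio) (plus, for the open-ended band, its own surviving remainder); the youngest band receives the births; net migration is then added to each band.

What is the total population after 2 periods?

Call the groups 1 to 5, youngest first.
Period 1.
Births: 760 × 0.49 = 372
Group 2: 620 × 0.965 = 598
Group 3: 1500 × 0.96 = 1440
Group 4: 760 × 0.938 = 713
Group 5: 1970 × 0.942 + 870 × 0.419 = 1856 + 365 = 2221
Net migration: Group 1 − 155 → 217; Group 2 + 140 → 738; Group 3 + 155 → 1595; Group 4 − 140 → 573; Group 5 + 30 → 2251
End of period: [217, 738, 1595, 573, 2251]
Period 2.
Births: 1595 × 0.49 = 782
Group 2: 217 × 0.965 = 209
Group 3: 738 × 0.96 = 708
Group 4: 1595 × 0.938 = 1496
Group 5: 573 × 0.942 + 2251 × 0.419 = 540 + 943 = 1483
Net migration: Group 1 − 155 → 627; Group 2 + 140 → 349; Group 3 + 155 → 863; Group 4 − 140 → 1356; Group 5 + 30 → 1513
End of period: [627, 349, 863, 1356, 1513]
Total after period 2: 627 + 349 + 863 + 1356 + 1513 = 4708

4708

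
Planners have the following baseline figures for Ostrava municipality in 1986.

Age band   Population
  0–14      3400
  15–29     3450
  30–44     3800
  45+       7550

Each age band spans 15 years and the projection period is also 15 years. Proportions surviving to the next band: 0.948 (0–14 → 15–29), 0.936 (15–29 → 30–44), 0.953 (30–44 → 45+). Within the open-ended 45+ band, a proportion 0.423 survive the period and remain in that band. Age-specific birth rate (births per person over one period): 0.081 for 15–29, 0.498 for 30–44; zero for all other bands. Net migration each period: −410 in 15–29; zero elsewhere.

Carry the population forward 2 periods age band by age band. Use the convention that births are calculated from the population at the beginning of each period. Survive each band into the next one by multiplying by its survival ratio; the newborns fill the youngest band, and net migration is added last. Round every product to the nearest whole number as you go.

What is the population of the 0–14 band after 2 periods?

1836

[period 1]
Births: 3450 × 0.081 = 279  |  3800 × 0.498 = 1892 — total 2171
15–29: 3400 × 0.948 = 3223
30–44: 3450 × 0.936 = 3229
45+: 3800 × 0.953 + 7550 × 0.423 = 3621 + 3194 = 6815
Net migration: 15–29 − 410 → 2813
Giving 2171 / 2813 / 3229 / 6815.
[period 2]
Births: 2813 × 0.081 = 228  |  3229 × 0.498 = 1608 — total 1836
15–29: 2171 × 0.948 = 2058
30–44: 2813 × 0.936 = 2633
45+: 3229 × 0.953 + 6815 × 0.423 = 3077 + 2883 = 5960
Net migration: 15–29 − 410 → 1648
Giving 1836 / 1648 / 2633 / 5960.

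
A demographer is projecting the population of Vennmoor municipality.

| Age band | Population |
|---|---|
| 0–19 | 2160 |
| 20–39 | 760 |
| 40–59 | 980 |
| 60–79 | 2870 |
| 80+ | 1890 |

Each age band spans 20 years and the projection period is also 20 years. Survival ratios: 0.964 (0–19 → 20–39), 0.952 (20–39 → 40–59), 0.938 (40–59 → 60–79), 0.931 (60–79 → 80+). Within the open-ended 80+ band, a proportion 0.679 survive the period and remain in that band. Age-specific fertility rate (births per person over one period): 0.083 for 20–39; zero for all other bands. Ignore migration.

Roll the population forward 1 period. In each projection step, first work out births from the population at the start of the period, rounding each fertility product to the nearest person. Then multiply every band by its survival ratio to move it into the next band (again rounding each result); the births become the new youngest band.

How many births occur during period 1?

After projecting period 1:
Births: 760 × 0.083 = 63
20–39: 2160 × 0.964 = 2082
40–59: 760 × 0.952 = 724
60–79: 980 × 0.938 = 919
80+: 2870 × 0.931 + 1890 × 0.679 = 2672 + 1283 = 3955
End of period: [63, 2082, 724, 919, 3955]

63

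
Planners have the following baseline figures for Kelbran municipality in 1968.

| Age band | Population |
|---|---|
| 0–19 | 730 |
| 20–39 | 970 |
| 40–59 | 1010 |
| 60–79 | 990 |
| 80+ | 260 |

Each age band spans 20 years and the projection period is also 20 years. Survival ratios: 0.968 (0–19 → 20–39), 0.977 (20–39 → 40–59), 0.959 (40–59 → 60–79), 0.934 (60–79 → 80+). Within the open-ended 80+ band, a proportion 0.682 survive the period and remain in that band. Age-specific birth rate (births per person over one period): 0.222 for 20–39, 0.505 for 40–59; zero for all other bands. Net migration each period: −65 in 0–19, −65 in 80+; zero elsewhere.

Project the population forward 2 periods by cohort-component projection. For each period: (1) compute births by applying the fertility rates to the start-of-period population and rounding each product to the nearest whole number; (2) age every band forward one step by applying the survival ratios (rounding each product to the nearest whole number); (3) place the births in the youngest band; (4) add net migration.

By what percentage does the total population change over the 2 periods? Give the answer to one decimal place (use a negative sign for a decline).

10.0

[period 1]
Births: 970 * 0.222 = 215  |  1010 * 0.505 = 510 → 725
20–39: 730 * 0.968 = 707
40–59: 970 * 0.977 = 948
60–79: 1010 * 0.959 = 969
80+: 990 * 0.934 + 260 * 0.682 = 925 + 177 = 1102
Net migration: 0–19 − 65 → 660; 80+ − 65 → 1037
End of period: [660, 707, 948, 969, 1037]
[period 2]
Births: 707 * 0.222 = 157  |  948 * 0.505 = 479 → 636
20–39: 660 * 0.968 = 639
40–59: 707 * 0.977 = 691
60–79: 948 * 0.959 = 909
80+: 969 * 0.934 + 1037 * 0.682 = 905 + 707 = 1612
Net migration: 0–19 − 65 → 571; 80+ − 65 → 1547
End of period: [571, 639, 691, 909, 1547]
Total: 3960 → 4357; change = 397; percentage change = 10.0%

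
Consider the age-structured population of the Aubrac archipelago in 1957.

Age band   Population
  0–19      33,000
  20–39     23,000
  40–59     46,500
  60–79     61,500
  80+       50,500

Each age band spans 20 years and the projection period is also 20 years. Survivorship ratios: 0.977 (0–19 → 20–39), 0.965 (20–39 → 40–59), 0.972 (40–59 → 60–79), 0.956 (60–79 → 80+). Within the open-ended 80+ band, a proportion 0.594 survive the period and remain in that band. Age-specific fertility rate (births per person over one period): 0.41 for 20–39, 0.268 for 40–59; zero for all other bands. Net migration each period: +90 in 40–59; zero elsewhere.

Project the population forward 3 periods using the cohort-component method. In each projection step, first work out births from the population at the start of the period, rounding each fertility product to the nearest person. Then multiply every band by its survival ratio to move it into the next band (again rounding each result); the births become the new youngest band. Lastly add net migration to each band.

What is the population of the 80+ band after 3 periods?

77703

Period 1.
Births: 23000 × 0.41 = 9430 ; 46500 × 0.268 = 12462 ⇒ total 21892
20–39: 33000 × 0.977 = 32241
40–59: 23000 × 0.965 = 22195
60–79: 46500 × 0.972 = 45198
80+: 61500 × 0.956 + 50500 × 0.594 = 58794 + 29997 = 88791
Net migration: 40–59 + 90 → 22285
Population now: 0–19=21892, 20–39=32241, 40–59=22285, 60–79=45198, 80+=88791
Period 2.
Births: 32241 × 0.41 = 13219 ; 22285 × 0.268 = 5972 ⇒ total 19191
20–39: 21892 × 0.977 = 21388
40–59: 32241 × 0.965 = 31113
60–79: 22285 × 0.972 = 21661
80+: 45198 × 0.956 + 88791 × 0.594 = 43209 + 52742 = 95951
Net migration: 40–59 + 90 → 31203
Population now: 0–19=19191, 20–39=21388, 40–59=31203, 60–79=21661, 80+=95951
Period 3.
Births: 21388 × 0.41 = 8769 ; 31203 × 0.268 = 8362 ⇒ total 17131
20–39: 19191 × 0.977 = 18750
40–59: 21388 × 0.965 = 20639
60–79: 31203 × 0.972 = 30329
80+: 21661 × 0.956 + 95951 × 0.594 = 20708 + 56995 = 77703
Net migration: 40–59 + 90 → 20729
Population now: 0–19=17131, 20–39=18750, 40–59=20729, 60–79=30329, 80+=77703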